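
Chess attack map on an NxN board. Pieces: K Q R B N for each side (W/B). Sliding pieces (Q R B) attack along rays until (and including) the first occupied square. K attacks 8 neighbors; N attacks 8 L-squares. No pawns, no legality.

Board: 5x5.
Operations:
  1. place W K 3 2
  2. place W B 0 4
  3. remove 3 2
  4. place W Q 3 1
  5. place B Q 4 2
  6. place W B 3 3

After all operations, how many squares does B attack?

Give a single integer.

Op 1: place WK@(3,2)
Op 2: place WB@(0,4)
Op 3: remove (3,2)
Op 4: place WQ@(3,1)
Op 5: place BQ@(4,2)
Op 6: place WB@(3,3)
Per-piece attacks for B:
  BQ@(4,2): attacks (4,3) (4,4) (4,1) (4,0) (3,2) (2,2) (1,2) (0,2) (3,3) (3,1) [ray(-1,1) blocked at (3,3); ray(-1,-1) blocked at (3,1)]
Union (10 distinct): (0,2) (1,2) (2,2) (3,1) (3,2) (3,3) (4,0) (4,1) (4,3) (4,4)

Answer: 10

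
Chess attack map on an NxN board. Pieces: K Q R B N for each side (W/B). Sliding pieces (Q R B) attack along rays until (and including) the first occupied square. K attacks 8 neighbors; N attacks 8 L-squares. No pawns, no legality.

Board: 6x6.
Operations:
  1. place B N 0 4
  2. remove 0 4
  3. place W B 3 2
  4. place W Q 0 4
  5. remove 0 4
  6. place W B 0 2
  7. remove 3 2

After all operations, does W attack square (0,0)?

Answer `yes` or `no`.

Op 1: place BN@(0,4)
Op 2: remove (0,4)
Op 3: place WB@(3,2)
Op 4: place WQ@(0,4)
Op 5: remove (0,4)
Op 6: place WB@(0,2)
Op 7: remove (3,2)
Per-piece attacks for W:
  WB@(0,2): attacks (1,3) (2,4) (3,5) (1,1) (2,0)
W attacks (0,0): no

Answer: no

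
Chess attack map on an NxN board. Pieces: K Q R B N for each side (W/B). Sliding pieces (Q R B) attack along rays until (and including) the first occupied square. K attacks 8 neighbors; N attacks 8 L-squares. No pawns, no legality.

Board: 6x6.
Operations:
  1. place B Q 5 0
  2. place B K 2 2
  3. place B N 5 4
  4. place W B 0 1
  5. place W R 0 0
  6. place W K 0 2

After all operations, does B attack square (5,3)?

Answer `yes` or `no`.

Answer: yes

Derivation:
Op 1: place BQ@(5,0)
Op 2: place BK@(2,2)
Op 3: place BN@(5,4)
Op 4: place WB@(0,1)
Op 5: place WR@(0,0)
Op 6: place WK@(0,2)
Per-piece attacks for B:
  BK@(2,2): attacks (2,3) (2,1) (3,2) (1,2) (3,3) (3,1) (1,3) (1,1)
  BQ@(5,0): attacks (5,1) (5,2) (5,3) (5,4) (4,0) (3,0) (2,0) (1,0) (0,0) (4,1) (3,2) (2,3) (1,4) (0,5) [ray(0,1) blocked at (5,4); ray(-1,0) blocked at (0,0)]
  BN@(5,4): attacks (3,5) (4,2) (3,3)
B attacks (5,3): yes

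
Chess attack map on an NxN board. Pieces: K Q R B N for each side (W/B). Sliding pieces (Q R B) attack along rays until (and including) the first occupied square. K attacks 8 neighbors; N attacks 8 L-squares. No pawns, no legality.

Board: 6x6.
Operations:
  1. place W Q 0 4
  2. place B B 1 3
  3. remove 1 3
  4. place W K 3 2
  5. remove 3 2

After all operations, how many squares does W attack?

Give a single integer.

Op 1: place WQ@(0,4)
Op 2: place BB@(1,3)
Op 3: remove (1,3)
Op 4: place WK@(3,2)
Op 5: remove (3,2)
Per-piece attacks for W:
  WQ@(0,4): attacks (0,5) (0,3) (0,2) (0,1) (0,0) (1,4) (2,4) (3,4) (4,4) (5,4) (1,5) (1,3) (2,2) (3,1) (4,0)
Union (15 distinct): (0,0) (0,1) (0,2) (0,3) (0,5) (1,3) (1,4) (1,5) (2,2) (2,4) (3,1) (3,4) (4,0) (4,4) (5,4)

Answer: 15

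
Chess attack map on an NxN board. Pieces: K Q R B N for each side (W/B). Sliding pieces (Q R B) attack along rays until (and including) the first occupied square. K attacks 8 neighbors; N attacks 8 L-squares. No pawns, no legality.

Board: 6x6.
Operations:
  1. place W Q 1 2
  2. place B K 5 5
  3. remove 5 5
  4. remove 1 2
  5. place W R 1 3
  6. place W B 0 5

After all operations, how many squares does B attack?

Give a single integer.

Op 1: place WQ@(1,2)
Op 2: place BK@(5,5)
Op 3: remove (5,5)
Op 4: remove (1,2)
Op 5: place WR@(1,3)
Op 6: place WB@(0,5)
Per-piece attacks for B:
Union (0 distinct): (none)

Answer: 0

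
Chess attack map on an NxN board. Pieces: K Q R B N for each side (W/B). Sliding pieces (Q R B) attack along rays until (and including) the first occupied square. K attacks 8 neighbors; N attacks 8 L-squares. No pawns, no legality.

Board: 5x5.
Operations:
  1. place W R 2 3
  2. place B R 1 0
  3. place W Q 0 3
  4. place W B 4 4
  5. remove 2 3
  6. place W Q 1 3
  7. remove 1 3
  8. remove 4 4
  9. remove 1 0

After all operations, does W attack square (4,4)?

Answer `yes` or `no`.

Answer: no

Derivation:
Op 1: place WR@(2,3)
Op 2: place BR@(1,0)
Op 3: place WQ@(0,3)
Op 4: place WB@(4,4)
Op 5: remove (2,3)
Op 6: place WQ@(1,3)
Op 7: remove (1,3)
Op 8: remove (4,4)
Op 9: remove (1,0)
Per-piece attacks for W:
  WQ@(0,3): attacks (0,4) (0,2) (0,1) (0,0) (1,3) (2,3) (3,3) (4,3) (1,4) (1,2) (2,1) (3,0)
W attacks (4,4): no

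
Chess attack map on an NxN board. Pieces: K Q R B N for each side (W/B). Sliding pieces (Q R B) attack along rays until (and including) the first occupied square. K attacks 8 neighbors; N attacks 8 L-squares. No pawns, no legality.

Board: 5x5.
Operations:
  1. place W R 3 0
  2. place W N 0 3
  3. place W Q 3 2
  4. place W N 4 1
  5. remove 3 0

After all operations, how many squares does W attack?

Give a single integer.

Answer: 17

Derivation:
Op 1: place WR@(3,0)
Op 2: place WN@(0,3)
Op 3: place WQ@(3,2)
Op 4: place WN@(4,1)
Op 5: remove (3,0)
Per-piece attacks for W:
  WN@(0,3): attacks (2,4) (1,1) (2,2)
  WQ@(3,2): attacks (3,3) (3,4) (3,1) (3,0) (4,2) (2,2) (1,2) (0,2) (4,3) (4,1) (2,3) (1,4) (2,1) (1,0) [ray(1,-1) blocked at (4,1)]
  WN@(4,1): attacks (3,3) (2,2) (2,0)
Union (17 distinct): (0,2) (1,0) (1,1) (1,2) (1,4) (2,0) (2,1) (2,2) (2,3) (2,4) (3,0) (3,1) (3,3) (3,4) (4,1) (4,2) (4,3)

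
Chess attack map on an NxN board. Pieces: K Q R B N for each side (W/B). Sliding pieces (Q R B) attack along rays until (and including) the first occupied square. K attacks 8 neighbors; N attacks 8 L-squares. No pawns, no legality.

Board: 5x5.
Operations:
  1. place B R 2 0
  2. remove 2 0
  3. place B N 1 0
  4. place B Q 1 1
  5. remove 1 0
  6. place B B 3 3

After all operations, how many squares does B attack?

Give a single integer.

Answer: 17

Derivation:
Op 1: place BR@(2,0)
Op 2: remove (2,0)
Op 3: place BN@(1,0)
Op 4: place BQ@(1,1)
Op 5: remove (1,0)
Op 6: place BB@(3,3)
Per-piece attacks for B:
  BQ@(1,1): attacks (1,2) (1,3) (1,4) (1,0) (2,1) (3,1) (4,1) (0,1) (2,2) (3,3) (2,0) (0,2) (0,0) [ray(1,1) blocked at (3,3)]
  BB@(3,3): attacks (4,4) (4,2) (2,4) (2,2) (1,1) [ray(-1,-1) blocked at (1,1)]
Union (17 distinct): (0,0) (0,1) (0,2) (1,0) (1,1) (1,2) (1,3) (1,4) (2,0) (2,1) (2,2) (2,4) (3,1) (3,3) (4,1) (4,2) (4,4)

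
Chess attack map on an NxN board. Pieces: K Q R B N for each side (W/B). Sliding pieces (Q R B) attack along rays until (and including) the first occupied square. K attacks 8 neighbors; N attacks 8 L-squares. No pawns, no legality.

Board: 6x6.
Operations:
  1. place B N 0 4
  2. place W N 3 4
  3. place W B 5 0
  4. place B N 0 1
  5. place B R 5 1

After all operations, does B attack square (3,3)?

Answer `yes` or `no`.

Answer: no

Derivation:
Op 1: place BN@(0,4)
Op 2: place WN@(3,4)
Op 3: place WB@(5,0)
Op 4: place BN@(0,1)
Op 5: place BR@(5,1)
Per-piece attacks for B:
  BN@(0,1): attacks (1,3) (2,2) (2,0)
  BN@(0,4): attacks (2,5) (1,2) (2,3)
  BR@(5,1): attacks (5,2) (5,3) (5,4) (5,5) (5,0) (4,1) (3,1) (2,1) (1,1) (0,1) [ray(0,-1) blocked at (5,0); ray(-1,0) blocked at (0,1)]
B attacks (3,3): no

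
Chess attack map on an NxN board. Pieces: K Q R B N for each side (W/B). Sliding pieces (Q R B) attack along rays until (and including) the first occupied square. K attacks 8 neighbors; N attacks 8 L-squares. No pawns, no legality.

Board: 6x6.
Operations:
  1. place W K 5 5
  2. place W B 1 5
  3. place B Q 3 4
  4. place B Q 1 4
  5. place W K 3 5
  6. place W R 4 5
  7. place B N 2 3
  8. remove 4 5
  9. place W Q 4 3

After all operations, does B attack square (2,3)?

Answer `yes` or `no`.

Answer: yes

Derivation:
Op 1: place WK@(5,5)
Op 2: place WB@(1,5)
Op 3: place BQ@(3,4)
Op 4: place BQ@(1,4)
Op 5: place WK@(3,5)
Op 6: place WR@(4,5)
Op 7: place BN@(2,3)
Op 8: remove (4,5)
Op 9: place WQ@(4,3)
Per-piece attacks for B:
  BQ@(1,4): attacks (1,5) (1,3) (1,2) (1,1) (1,0) (2,4) (3,4) (0,4) (2,5) (2,3) (0,5) (0,3) [ray(0,1) blocked at (1,5); ray(1,0) blocked at (3,4); ray(1,-1) blocked at (2,3)]
  BN@(2,3): attacks (3,5) (4,4) (1,5) (0,4) (3,1) (4,2) (1,1) (0,2)
  BQ@(3,4): attacks (3,5) (3,3) (3,2) (3,1) (3,0) (4,4) (5,4) (2,4) (1,4) (4,5) (4,3) (2,5) (2,3) [ray(0,1) blocked at (3,5); ray(-1,0) blocked at (1,4); ray(1,-1) blocked at (4,3); ray(-1,-1) blocked at (2,3)]
B attacks (2,3): yes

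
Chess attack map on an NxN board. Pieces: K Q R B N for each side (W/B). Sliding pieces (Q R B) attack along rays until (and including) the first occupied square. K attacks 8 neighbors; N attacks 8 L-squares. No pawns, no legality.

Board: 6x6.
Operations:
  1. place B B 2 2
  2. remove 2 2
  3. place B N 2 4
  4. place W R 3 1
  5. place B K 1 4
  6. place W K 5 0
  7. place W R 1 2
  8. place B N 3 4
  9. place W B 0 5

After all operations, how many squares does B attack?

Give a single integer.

Op 1: place BB@(2,2)
Op 2: remove (2,2)
Op 3: place BN@(2,4)
Op 4: place WR@(3,1)
Op 5: place BK@(1,4)
Op 6: place WK@(5,0)
Op 7: place WR@(1,2)
Op 8: place BN@(3,4)
Op 9: place WB@(0,5)
Per-piece attacks for B:
  BK@(1,4): attacks (1,5) (1,3) (2,4) (0,4) (2,5) (2,3) (0,5) (0,3)
  BN@(2,4): attacks (4,5) (0,5) (3,2) (4,3) (1,2) (0,3)
  BN@(3,4): attacks (5,5) (1,5) (4,2) (5,3) (2,2) (1,3)
Union (16 distinct): (0,3) (0,4) (0,5) (1,2) (1,3) (1,5) (2,2) (2,3) (2,4) (2,5) (3,2) (4,2) (4,3) (4,5) (5,3) (5,5)

Answer: 16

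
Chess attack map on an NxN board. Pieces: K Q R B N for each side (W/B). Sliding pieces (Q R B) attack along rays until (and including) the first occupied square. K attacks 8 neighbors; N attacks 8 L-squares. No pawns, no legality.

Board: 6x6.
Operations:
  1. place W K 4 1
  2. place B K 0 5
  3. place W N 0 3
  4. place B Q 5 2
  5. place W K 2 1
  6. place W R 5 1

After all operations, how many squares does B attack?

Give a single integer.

Answer: 16

Derivation:
Op 1: place WK@(4,1)
Op 2: place BK@(0,5)
Op 3: place WN@(0,3)
Op 4: place BQ@(5,2)
Op 5: place WK@(2,1)
Op 6: place WR@(5,1)
Per-piece attacks for B:
  BK@(0,5): attacks (0,4) (1,5) (1,4)
  BQ@(5,2): attacks (5,3) (5,4) (5,5) (5,1) (4,2) (3,2) (2,2) (1,2) (0,2) (4,3) (3,4) (2,5) (4,1) [ray(0,-1) blocked at (5,1); ray(-1,-1) blocked at (4,1)]
Union (16 distinct): (0,2) (0,4) (1,2) (1,4) (1,5) (2,2) (2,5) (3,2) (3,4) (4,1) (4,2) (4,3) (5,1) (5,3) (5,4) (5,5)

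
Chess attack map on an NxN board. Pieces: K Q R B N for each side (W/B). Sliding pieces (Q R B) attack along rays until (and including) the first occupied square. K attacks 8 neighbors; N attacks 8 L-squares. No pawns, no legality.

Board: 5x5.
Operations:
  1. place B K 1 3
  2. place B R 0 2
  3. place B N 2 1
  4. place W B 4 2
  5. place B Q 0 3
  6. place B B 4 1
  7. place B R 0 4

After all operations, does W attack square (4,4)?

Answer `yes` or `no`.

Op 1: place BK@(1,3)
Op 2: place BR@(0,2)
Op 3: place BN@(2,1)
Op 4: place WB@(4,2)
Op 5: place BQ@(0,3)
Op 6: place BB@(4,1)
Op 7: place BR@(0,4)
Per-piece attacks for W:
  WB@(4,2): attacks (3,3) (2,4) (3,1) (2,0)
W attacks (4,4): no

Answer: no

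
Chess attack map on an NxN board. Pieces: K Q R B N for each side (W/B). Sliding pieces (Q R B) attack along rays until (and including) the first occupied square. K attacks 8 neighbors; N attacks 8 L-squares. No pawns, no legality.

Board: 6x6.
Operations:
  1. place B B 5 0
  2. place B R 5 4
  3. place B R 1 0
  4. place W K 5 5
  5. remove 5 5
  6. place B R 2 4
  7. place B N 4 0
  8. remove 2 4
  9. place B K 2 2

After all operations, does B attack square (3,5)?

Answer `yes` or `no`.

Op 1: place BB@(5,0)
Op 2: place BR@(5,4)
Op 3: place BR@(1,0)
Op 4: place WK@(5,5)
Op 5: remove (5,5)
Op 6: place BR@(2,4)
Op 7: place BN@(4,0)
Op 8: remove (2,4)
Op 9: place BK@(2,2)
Per-piece attacks for B:
  BR@(1,0): attacks (1,1) (1,2) (1,3) (1,4) (1,5) (2,0) (3,0) (4,0) (0,0) [ray(1,0) blocked at (4,0)]
  BK@(2,2): attacks (2,3) (2,1) (3,2) (1,2) (3,3) (3,1) (1,3) (1,1)
  BN@(4,0): attacks (5,2) (3,2) (2,1)
  BB@(5,0): attacks (4,1) (3,2) (2,3) (1,4) (0,5)
  BR@(5,4): attacks (5,5) (5,3) (5,2) (5,1) (5,0) (4,4) (3,4) (2,4) (1,4) (0,4) [ray(0,-1) blocked at (5,0)]
B attacks (3,5): no

Answer: no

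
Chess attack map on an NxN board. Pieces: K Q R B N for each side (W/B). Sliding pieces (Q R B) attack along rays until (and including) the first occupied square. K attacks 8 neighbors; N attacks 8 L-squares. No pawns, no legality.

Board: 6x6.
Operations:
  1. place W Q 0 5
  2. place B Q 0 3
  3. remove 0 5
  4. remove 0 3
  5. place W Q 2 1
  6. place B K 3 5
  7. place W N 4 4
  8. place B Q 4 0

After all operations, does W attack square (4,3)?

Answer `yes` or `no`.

Op 1: place WQ@(0,5)
Op 2: place BQ@(0,3)
Op 3: remove (0,5)
Op 4: remove (0,3)
Op 5: place WQ@(2,1)
Op 6: place BK@(3,5)
Op 7: place WN@(4,4)
Op 8: place BQ@(4,0)
Per-piece attacks for W:
  WQ@(2,1): attacks (2,2) (2,3) (2,4) (2,5) (2,0) (3,1) (4,1) (5,1) (1,1) (0,1) (3,2) (4,3) (5,4) (3,0) (1,2) (0,3) (1,0)
  WN@(4,4): attacks (2,5) (5,2) (3,2) (2,3)
W attacks (4,3): yes

Answer: yes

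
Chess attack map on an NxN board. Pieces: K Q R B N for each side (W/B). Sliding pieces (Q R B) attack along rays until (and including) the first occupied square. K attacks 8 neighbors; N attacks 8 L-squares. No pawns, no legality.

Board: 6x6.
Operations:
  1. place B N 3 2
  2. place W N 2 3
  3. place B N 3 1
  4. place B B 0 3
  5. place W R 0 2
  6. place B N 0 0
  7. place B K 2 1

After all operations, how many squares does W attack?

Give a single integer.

Op 1: place BN@(3,2)
Op 2: place WN@(2,3)
Op 3: place BN@(3,1)
Op 4: place BB@(0,3)
Op 5: place WR@(0,2)
Op 6: place BN@(0,0)
Op 7: place BK@(2,1)
Per-piece attacks for W:
  WR@(0,2): attacks (0,3) (0,1) (0,0) (1,2) (2,2) (3,2) [ray(0,1) blocked at (0,3); ray(0,-1) blocked at (0,0); ray(1,0) blocked at (3,2)]
  WN@(2,3): attacks (3,5) (4,4) (1,5) (0,4) (3,1) (4,2) (1,1) (0,2)
Union (14 distinct): (0,0) (0,1) (0,2) (0,3) (0,4) (1,1) (1,2) (1,5) (2,2) (3,1) (3,2) (3,5) (4,2) (4,4)

Answer: 14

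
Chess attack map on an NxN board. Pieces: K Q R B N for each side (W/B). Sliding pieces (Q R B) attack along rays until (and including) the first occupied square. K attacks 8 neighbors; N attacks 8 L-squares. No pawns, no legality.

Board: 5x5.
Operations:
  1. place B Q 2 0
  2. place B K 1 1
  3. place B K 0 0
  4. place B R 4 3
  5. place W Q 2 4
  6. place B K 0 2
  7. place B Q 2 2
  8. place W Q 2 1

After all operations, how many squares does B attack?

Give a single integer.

Answer: 22

Derivation:
Op 1: place BQ@(2,0)
Op 2: place BK@(1,1)
Op 3: place BK@(0,0)
Op 4: place BR@(4,3)
Op 5: place WQ@(2,4)
Op 6: place BK@(0,2)
Op 7: place BQ@(2,2)
Op 8: place WQ@(2,1)
Per-piece attacks for B:
  BK@(0,0): attacks (0,1) (1,0) (1,1)
  BK@(0,2): attacks (0,3) (0,1) (1,2) (1,3) (1,1)
  BK@(1,1): attacks (1,2) (1,0) (2,1) (0,1) (2,2) (2,0) (0,2) (0,0)
  BQ@(2,0): attacks (2,1) (3,0) (4,0) (1,0) (0,0) (3,1) (4,2) (1,1) [ray(0,1) blocked at (2,1); ray(-1,0) blocked at (0,0); ray(-1,1) blocked at (1,1)]
  BQ@(2,2): attacks (2,3) (2,4) (2,1) (3,2) (4,2) (1,2) (0,2) (3,3) (4,4) (3,1) (4,0) (1,3) (0,4) (1,1) [ray(0,1) blocked at (2,4); ray(0,-1) blocked at (2,1); ray(-1,0) blocked at (0,2); ray(-1,-1) blocked at (1,1)]
  BR@(4,3): attacks (4,4) (4,2) (4,1) (4,0) (3,3) (2,3) (1,3) (0,3)
Union (22 distinct): (0,0) (0,1) (0,2) (0,3) (0,4) (1,0) (1,1) (1,2) (1,3) (2,0) (2,1) (2,2) (2,3) (2,4) (3,0) (3,1) (3,2) (3,3) (4,0) (4,1) (4,2) (4,4)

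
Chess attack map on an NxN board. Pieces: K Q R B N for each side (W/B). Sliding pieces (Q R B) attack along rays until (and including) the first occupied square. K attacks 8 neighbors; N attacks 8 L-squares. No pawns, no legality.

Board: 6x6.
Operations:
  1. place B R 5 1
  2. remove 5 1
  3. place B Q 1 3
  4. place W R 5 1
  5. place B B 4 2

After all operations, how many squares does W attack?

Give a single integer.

Op 1: place BR@(5,1)
Op 2: remove (5,1)
Op 3: place BQ@(1,3)
Op 4: place WR@(5,1)
Op 5: place BB@(4,2)
Per-piece attacks for W:
  WR@(5,1): attacks (5,2) (5,3) (5,4) (5,5) (5,0) (4,1) (3,1) (2,1) (1,1) (0,1)
Union (10 distinct): (0,1) (1,1) (2,1) (3,1) (4,1) (5,0) (5,2) (5,3) (5,4) (5,5)

Answer: 10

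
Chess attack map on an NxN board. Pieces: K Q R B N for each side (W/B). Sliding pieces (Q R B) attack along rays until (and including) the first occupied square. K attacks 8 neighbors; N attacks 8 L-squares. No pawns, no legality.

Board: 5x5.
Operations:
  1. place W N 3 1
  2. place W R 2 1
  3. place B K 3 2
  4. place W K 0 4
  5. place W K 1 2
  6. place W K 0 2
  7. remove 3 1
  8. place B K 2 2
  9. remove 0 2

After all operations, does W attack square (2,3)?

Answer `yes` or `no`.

Op 1: place WN@(3,1)
Op 2: place WR@(2,1)
Op 3: place BK@(3,2)
Op 4: place WK@(0,4)
Op 5: place WK@(1,2)
Op 6: place WK@(0,2)
Op 7: remove (3,1)
Op 8: place BK@(2,2)
Op 9: remove (0,2)
Per-piece attacks for W:
  WK@(0,4): attacks (0,3) (1,4) (1,3)
  WK@(1,2): attacks (1,3) (1,1) (2,2) (0,2) (2,3) (2,1) (0,3) (0,1)
  WR@(2,1): attacks (2,2) (2,0) (3,1) (4,1) (1,1) (0,1) [ray(0,1) blocked at (2,2)]
W attacks (2,3): yes

Answer: yes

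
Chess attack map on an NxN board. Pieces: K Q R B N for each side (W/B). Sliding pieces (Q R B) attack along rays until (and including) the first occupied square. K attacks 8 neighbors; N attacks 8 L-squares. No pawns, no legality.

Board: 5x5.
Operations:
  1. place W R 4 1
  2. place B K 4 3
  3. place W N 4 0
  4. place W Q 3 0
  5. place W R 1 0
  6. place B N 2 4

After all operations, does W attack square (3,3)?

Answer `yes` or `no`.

Op 1: place WR@(4,1)
Op 2: place BK@(4,3)
Op 3: place WN@(4,0)
Op 4: place WQ@(3,0)
Op 5: place WR@(1,0)
Op 6: place BN@(2,4)
Per-piece attacks for W:
  WR@(1,0): attacks (1,1) (1,2) (1,3) (1,4) (2,0) (3,0) (0,0) [ray(1,0) blocked at (3,0)]
  WQ@(3,0): attacks (3,1) (3,2) (3,3) (3,4) (4,0) (2,0) (1,0) (4,1) (2,1) (1,2) (0,3) [ray(1,0) blocked at (4,0); ray(-1,0) blocked at (1,0); ray(1,1) blocked at (4,1)]
  WN@(4,0): attacks (3,2) (2,1)
  WR@(4,1): attacks (4,2) (4,3) (4,0) (3,1) (2,1) (1,1) (0,1) [ray(0,1) blocked at (4,3); ray(0,-1) blocked at (4,0)]
W attacks (3,3): yes

Answer: yes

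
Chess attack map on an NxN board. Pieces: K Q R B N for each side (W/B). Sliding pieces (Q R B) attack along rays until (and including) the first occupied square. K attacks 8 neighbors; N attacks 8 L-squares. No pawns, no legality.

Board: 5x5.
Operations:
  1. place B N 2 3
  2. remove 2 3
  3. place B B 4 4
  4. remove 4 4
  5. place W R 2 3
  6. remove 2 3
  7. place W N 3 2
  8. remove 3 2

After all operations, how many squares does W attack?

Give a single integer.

Answer: 0

Derivation:
Op 1: place BN@(2,3)
Op 2: remove (2,3)
Op 3: place BB@(4,4)
Op 4: remove (4,4)
Op 5: place WR@(2,3)
Op 6: remove (2,3)
Op 7: place WN@(3,2)
Op 8: remove (3,2)
Per-piece attacks for W:
Union (0 distinct): (none)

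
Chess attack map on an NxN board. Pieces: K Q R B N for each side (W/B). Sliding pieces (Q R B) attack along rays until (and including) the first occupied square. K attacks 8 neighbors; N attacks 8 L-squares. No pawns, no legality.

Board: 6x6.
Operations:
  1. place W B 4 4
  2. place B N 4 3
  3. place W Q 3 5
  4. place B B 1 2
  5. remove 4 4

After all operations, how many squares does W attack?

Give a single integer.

Op 1: place WB@(4,4)
Op 2: place BN@(4,3)
Op 3: place WQ@(3,5)
Op 4: place BB@(1,2)
Op 5: remove (4,4)
Per-piece attacks for W:
  WQ@(3,5): attacks (3,4) (3,3) (3,2) (3,1) (3,0) (4,5) (5,5) (2,5) (1,5) (0,5) (4,4) (5,3) (2,4) (1,3) (0,2)
Union (15 distinct): (0,2) (0,5) (1,3) (1,5) (2,4) (2,5) (3,0) (3,1) (3,2) (3,3) (3,4) (4,4) (4,5) (5,3) (5,5)

Answer: 15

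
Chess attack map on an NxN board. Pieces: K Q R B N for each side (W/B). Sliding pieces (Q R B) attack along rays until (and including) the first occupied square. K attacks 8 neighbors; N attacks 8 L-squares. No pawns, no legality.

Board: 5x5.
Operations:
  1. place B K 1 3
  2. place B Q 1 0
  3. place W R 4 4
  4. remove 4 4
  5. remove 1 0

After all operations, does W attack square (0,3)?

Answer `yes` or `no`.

Answer: no

Derivation:
Op 1: place BK@(1,3)
Op 2: place BQ@(1,0)
Op 3: place WR@(4,4)
Op 4: remove (4,4)
Op 5: remove (1,0)
Per-piece attacks for W:
W attacks (0,3): no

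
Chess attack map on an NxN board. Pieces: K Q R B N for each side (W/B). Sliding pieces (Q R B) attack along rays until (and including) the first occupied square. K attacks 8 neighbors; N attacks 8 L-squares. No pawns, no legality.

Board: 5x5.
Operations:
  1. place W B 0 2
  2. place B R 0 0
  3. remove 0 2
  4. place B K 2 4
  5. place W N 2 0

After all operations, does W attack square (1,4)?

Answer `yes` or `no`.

Op 1: place WB@(0,2)
Op 2: place BR@(0,0)
Op 3: remove (0,2)
Op 4: place BK@(2,4)
Op 5: place WN@(2,0)
Per-piece attacks for W:
  WN@(2,0): attacks (3,2) (4,1) (1,2) (0,1)
W attacks (1,4): no

Answer: no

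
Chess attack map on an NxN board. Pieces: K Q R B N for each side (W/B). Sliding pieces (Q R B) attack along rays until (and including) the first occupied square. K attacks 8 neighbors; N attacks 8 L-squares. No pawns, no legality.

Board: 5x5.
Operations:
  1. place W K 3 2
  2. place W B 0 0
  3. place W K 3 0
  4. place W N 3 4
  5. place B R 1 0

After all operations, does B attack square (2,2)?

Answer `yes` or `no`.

Op 1: place WK@(3,2)
Op 2: place WB@(0,0)
Op 3: place WK@(3,0)
Op 4: place WN@(3,4)
Op 5: place BR@(1,0)
Per-piece attacks for B:
  BR@(1,0): attacks (1,1) (1,2) (1,3) (1,4) (2,0) (3,0) (0,0) [ray(1,0) blocked at (3,0); ray(-1,0) blocked at (0,0)]
B attacks (2,2): no

Answer: no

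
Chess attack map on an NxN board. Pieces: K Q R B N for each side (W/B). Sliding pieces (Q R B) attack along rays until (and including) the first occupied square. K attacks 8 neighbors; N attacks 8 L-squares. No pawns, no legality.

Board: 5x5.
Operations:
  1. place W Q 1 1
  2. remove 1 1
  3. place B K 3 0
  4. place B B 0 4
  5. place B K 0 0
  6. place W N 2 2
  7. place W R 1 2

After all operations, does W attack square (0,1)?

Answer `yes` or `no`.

Answer: yes

Derivation:
Op 1: place WQ@(1,1)
Op 2: remove (1,1)
Op 3: place BK@(3,0)
Op 4: place BB@(0,4)
Op 5: place BK@(0,0)
Op 6: place WN@(2,2)
Op 7: place WR@(1,2)
Per-piece attacks for W:
  WR@(1,2): attacks (1,3) (1,4) (1,1) (1,0) (2,2) (0,2) [ray(1,0) blocked at (2,2)]
  WN@(2,2): attacks (3,4) (4,3) (1,4) (0,3) (3,0) (4,1) (1,0) (0,1)
W attacks (0,1): yes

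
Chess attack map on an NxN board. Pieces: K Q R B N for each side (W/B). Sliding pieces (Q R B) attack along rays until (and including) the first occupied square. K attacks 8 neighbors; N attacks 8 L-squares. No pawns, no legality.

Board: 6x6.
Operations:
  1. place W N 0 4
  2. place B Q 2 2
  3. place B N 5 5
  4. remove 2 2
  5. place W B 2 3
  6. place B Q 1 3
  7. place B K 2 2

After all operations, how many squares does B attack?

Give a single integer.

Answer: 19

Derivation:
Op 1: place WN@(0,4)
Op 2: place BQ@(2,2)
Op 3: place BN@(5,5)
Op 4: remove (2,2)
Op 5: place WB@(2,3)
Op 6: place BQ@(1,3)
Op 7: place BK@(2,2)
Per-piece attacks for B:
  BQ@(1,3): attacks (1,4) (1,5) (1,2) (1,1) (1,0) (2,3) (0,3) (2,4) (3,5) (2,2) (0,4) (0,2) [ray(1,0) blocked at (2,3); ray(1,-1) blocked at (2,2); ray(-1,1) blocked at (0,4)]
  BK@(2,2): attacks (2,3) (2,1) (3,2) (1,2) (3,3) (3,1) (1,3) (1,1)
  BN@(5,5): attacks (4,3) (3,4)
Union (19 distinct): (0,2) (0,3) (0,4) (1,0) (1,1) (1,2) (1,3) (1,4) (1,5) (2,1) (2,2) (2,3) (2,4) (3,1) (3,2) (3,3) (3,4) (3,5) (4,3)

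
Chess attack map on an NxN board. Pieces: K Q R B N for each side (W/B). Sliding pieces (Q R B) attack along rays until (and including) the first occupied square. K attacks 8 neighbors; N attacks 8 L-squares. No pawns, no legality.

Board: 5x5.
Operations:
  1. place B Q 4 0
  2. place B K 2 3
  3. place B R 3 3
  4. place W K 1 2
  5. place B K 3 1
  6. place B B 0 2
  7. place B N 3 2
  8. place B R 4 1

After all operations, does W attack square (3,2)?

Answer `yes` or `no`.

Op 1: place BQ@(4,0)
Op 2: place BK@(2,3)
Op 3: place BR@(3,3)
Op 4: place WK@(1,2)
Op 5: place BK@(3,1)
Op 6: place BB@(0,2)
Op 7: place BN@(3,2)
Op 8: place BR@(4,1)
Per-piece attacks for W:
  WK@(1,2): attacks (1,3) (1,1) (2,2) (0,2) (2,3) (2,1) (0,3) (0,1)
W attacks (3,2): no

Answer: no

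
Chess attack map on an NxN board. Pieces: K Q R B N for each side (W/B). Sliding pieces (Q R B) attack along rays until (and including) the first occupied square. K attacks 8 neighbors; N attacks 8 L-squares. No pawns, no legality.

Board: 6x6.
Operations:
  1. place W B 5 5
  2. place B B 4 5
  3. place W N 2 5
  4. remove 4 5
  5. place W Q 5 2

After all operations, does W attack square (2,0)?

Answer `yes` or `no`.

Op 1: place WB@(5,5)
Op 2: place BB@(4,5)
Op 3: place WN@(2,5)
Op 4: remove (4,5)
Op 5: place WQ@(5,2)
Per-piece attacks for W:
  WN@(2,5): attacks (3,3) (4,4) (1,3) (0,4)
  WQ@(5,2): attacks (5,3) (5,4) (5,5) (5,1) (5,0) (4,2) (3,2) (2,2) (1,2) (0,2) (4,3) (3,4) (2,5) (4,1) (3,0) [ray(0,1) blocked at (5,5); ray(-1,1) blocked at (2,5)]
  WB@(5,5): attacks (4,4) (3,3) (2,2) (1,1) (0,0)
W attacks (2,0): no

Answer: no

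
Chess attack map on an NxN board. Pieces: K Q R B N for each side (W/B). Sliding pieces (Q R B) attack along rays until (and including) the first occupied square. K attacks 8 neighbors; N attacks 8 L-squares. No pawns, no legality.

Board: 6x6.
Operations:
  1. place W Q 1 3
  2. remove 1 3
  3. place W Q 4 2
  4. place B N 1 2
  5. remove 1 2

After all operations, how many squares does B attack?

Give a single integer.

Op 1: place WQ@(1,3)
Op 2: remove (1,3)
Op 3: place WQ@(4,2)
Op 4: place BN@(1,2)
Op 5: remove (1,2)
Per-piece attacks for B:
Union (0 distinct): (none)

Answer: 0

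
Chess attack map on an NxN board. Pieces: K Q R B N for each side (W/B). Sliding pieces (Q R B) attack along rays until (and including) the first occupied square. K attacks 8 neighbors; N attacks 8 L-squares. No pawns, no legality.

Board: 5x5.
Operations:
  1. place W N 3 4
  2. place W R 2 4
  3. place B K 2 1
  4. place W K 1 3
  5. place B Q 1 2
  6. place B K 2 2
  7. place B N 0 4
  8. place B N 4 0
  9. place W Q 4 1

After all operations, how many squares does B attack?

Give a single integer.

Answer: 16

Derivation:
Op 1: place WN@(3,4)
Op 2: place WR@(2,4)
Op 3: place BK@(2,1)
Op 4: place WK@(1,3)
Op 5: place BQ@(1,2)
Op 6: place BK@(2,2)
Op 7: place BN@(0,4)
Op 8: place BN@(4,0)
Op 9: place WQ@(4,1)
Per-piece attacks for B:
  BN@(0,4): attacks (1,2) (2,3)
  BQ@(1,2): attacks (1,3) (1,1) (1,0) (2,2) (0,2) (2,3) (3,4) (2,1) (0,3) (0,1) [ray(0,1) blocked at (1,3); ray(1,0) blocked at (2,2); ray(1,1) blocked at (3,4); ray(1,-1) blocked at (2,1)]
  BK@(2,1): attacks (2,2) (2,0) (3,1) (1,1) (3,2) (3,0) (1,2) (1,0)
  BK@(2,2): attacks (2,3) (2,1) (3,2) (1,2) (3,3) (3,1) (1,3) (1,1)
  BN@(4,0): attacks (3,2) (2,1)
Union (16 distinct): (0,1) (0,2) (0,3) (1,0) (1,1) (1,2) (1,3) (2,0) (2,1) (2,2) (2,3) (3,0) (3,1) (3,2) (3,3) (3,4)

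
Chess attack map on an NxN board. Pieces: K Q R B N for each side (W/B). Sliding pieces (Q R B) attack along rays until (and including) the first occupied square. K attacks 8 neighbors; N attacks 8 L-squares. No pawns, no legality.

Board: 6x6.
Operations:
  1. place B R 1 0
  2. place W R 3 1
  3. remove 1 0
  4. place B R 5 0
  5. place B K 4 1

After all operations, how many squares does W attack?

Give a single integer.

Op 1: place BR@(1,0)
Op 2: place WR@(3,1)
Op 3: remove (1,0)
Op 4: place BR@(5,0)
Op 5: place BK@(4,1)
Per-piece attacks for W:
  WR@(3,1): attacks (3,2) (3,3) (3,4) (3,5) (3,0) (4,1) (2,1) (1,1) (0,1) [ray(1,0) blocked at (4,1)]
Union (9 distinct): (0,1) (1,1) (2,1) (3,0) (3,2) (3,3) (3,4) (3,5) (4,1)

Answer: 9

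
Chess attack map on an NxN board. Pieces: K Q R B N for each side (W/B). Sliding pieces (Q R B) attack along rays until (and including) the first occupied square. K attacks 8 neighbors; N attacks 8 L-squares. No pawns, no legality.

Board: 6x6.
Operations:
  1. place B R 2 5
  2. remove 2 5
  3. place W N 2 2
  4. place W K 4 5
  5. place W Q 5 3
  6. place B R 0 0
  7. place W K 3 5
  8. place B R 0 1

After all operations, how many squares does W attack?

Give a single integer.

Op 1: place BR@(2,5)
Op 2: remove (2,5)
Op 3: place WN@(2,2)
Op 4: place WK@(4,5)
Op 5: place WQ@(5,3)
Op 6: place BR@(0,0)
Op 7: place WK@(3,5)
Op 8: place BR@(0,1)
Per-piece attacks for W:
  WN@(2,2): attacks (3,4) (4,3) (1,4) (0,3) (3,0) (4,1) (1,0) (0,1)
  WK@(3,5): attacks (3,4) (4,5) (2,5) (4,4) (2,4)
  WK@(4,5): attacks (4,4) (5,5) (3,5) (5,4) (3,4)
  WQ@(5,3): attacks (5,4) (5,5) (5,2) (5,1) (5,0) (4,3) (3,3) (2,3) (1,3) (0,3) (4,4) (3,5) (4,2) (3,1) (2,0) [ray(-1,1) blocked at (3,5)]
Union (24 distinct): (0,1) (0,3) (1,0) (1,3) (1,4) (2,0) (2,3) (2,4) (2,5) (3,0) (3,1) (3,3) (3,4) (3,5) (4,1) (4,2) (4,3) (4,4) (4,5) (5,0) (5,1) (5,2) (5,4) (5,5)

Answer: 24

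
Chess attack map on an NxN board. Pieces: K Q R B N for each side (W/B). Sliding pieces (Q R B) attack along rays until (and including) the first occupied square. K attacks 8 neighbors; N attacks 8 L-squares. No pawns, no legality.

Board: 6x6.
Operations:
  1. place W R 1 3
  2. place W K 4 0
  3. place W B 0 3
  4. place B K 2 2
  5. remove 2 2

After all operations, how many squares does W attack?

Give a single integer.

Op 1: place WR@(1,3)
Op 2: place WK@(4,0)
Op 3: place WB@(0,3)
Op 4: place BK@(2,2)
Op 5: remove (2,2)
Per-piece attacks for W:
  WB@(0,3): attacks (1,4) (2,5) (1,2) (2,1) (3,0)
  WR@(1,3): attacks (1,4) (1,5) (1,2) (1,1) (1,0) (2,3) (3,3) (4,3) (5,3) (0,3) [ray(-1,0) blocked at (0,3)]
  WK@(4,0): attacks (4,1) (5,0) (3,0) (5,1) (3,1)
Union (17 distinct): (0,3) (1,0) (1,1) (1,2) (1,4) (1,5) (2,1) (2,3) (2,5) (3,0) (3,1) (3,3) (4,1) (4,3) (5,0) (5,1) (5,3)

Answer: 17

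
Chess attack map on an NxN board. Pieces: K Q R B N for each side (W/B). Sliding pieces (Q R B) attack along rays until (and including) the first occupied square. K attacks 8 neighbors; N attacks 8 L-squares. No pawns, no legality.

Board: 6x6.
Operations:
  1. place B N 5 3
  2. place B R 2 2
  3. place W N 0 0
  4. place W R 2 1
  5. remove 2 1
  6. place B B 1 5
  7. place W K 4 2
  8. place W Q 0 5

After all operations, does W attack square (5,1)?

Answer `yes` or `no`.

Op 1: place BN@(5,3)
Op 2: place BR@(2,2)
Op 3: place WN@(0,0)
Op 4: place WR@(2,1)
Op 5: remove (2,1)
Op 6: place BB@(1,5)
Op 7: place WK@(4,2)
Op 8: place WQ@(0,5)
Per-piece attacks for W:
  WN@(0,0): attacks (1,2) (2,1)
  WQ@(0,5): attacks (0,4) (0,3) (0,2) (0,1) (0,0) (1,5) (1,4) (2,3) (3,2) (4,1) (5,0) [ray(0,-1) blocked at (0,0); ray(1,0) blocked at (1,5)]
  WK@(4,2): attacks (4,3) (4,1) (5,2) (3,2) (5,3) (5,1) (3,3) (3,1)
W attacks (5,1): yes

Answer: yes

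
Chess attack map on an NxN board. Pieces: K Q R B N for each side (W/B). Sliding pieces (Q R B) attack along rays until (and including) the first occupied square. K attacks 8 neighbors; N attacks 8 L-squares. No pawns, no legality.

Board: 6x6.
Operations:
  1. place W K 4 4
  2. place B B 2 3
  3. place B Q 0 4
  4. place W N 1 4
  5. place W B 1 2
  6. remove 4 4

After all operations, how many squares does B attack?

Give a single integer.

Op 1: place WK@(4,4)
Op 2: place BB@(2,3)
Op 3: place BQ@(0,4)
Op 4: place WN@(1,4)
Op 5: place WB@(1,2)
Op 6: remove (4,4)
Per-piece attacks for B:
  BQ@(0,4): attacks (0,5) (0,3) (0,2) (0,1) (0,0) (1,4) (1,5) (1,3) (2,2) (3,1) (4,0) [ray(1,0) blocked at (1,4)]
  BB@(2,3): attacks (3,4) (4,5) (3,2) (4,1) (5,0) (1,4) (1,2) [ray(-1,1) blocked at (1,4); ray(-1,-1) blocked at (1,2)]
Union (17 distinct): (0,0) (0,1) (0,2) (0,3) (0,5) (1,2) (1,3) (1,4) (1,5) (2,2) (3,1) (3,2) (3,4) (4,0) (4,1) (4,5) (5,0)

Answer: 17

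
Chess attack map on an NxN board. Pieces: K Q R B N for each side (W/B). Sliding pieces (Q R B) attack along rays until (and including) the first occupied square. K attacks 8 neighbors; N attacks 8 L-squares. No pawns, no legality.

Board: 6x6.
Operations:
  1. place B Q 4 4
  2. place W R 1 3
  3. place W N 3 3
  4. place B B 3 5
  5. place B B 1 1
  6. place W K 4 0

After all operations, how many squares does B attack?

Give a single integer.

Op 1: place BQ@(4,4)
Op 2: place WR@(1,3)
Op 3: place WN@(3,3)
Op 4: place BB@(3,5)
Op 5: place BB@(1,1)
Op 6: place WK@(4,0)
Per-piece attacks for B:
  BB@(1,1): attacks (2,2) (3,3) (2,0) (0,2) (0,0) [ray(1,1) blocked at (3,3)]
  BB@(3,5): attacks (4,4) (2,4) (1,3) [ray(1,-1) blocked at (4,4); ray(-1,-1) blocked at (1,3)]
  BQ@(4,4): attacks (4,5) (4,3) (4,2) (4,1) (4,0) (5,4) (3,4) (2,4) (1,4) (0,4) (5,5) (5,3) (3,5) (3,3) [ray(0,-1) blocked at (4,0); ray(-1,1) blocked at (3,5); ray(-1,-1) blocked at (3,3)]
Union (20 distinct): (0,0) (0,2) (0,4) (1,3) (1,4) (2,0) (2,2) (2,4) (3,3) (3,4) (3,5) (4,0) (4,1) (4,2) (4,3) (4,4) (4,5) (5,3) (5,4) (5,5)

Answer: 20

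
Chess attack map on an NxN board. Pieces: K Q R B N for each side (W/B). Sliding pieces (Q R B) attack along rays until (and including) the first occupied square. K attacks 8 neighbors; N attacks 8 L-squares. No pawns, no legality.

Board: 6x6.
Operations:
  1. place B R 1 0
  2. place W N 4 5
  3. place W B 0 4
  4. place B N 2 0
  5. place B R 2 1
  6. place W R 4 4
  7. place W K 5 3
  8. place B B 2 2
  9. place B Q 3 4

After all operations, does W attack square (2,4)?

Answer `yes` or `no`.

Op 1: place BR@(1,0)
Op 2: place WN@(4,5)
Op 3: place WB@(0,4)
Op 4: place BN@(2,0)
Op 5: place BR@(2,1)
Op 6: place WR@(4,4)
Op 7: place WK@(5,3)
Op 8: place BB@(2,2)
Op 9: place BQ@(3,4)
Per-piece attacks for W:
  WB@(0,4): attacks (1,5) (1,3) (2,2) [ray(1,-1) blocked at (2,2)]
  WR@(4,4): attacks (4,5) (4,3) (4,2) (4,1) (4,0) (5,4) (3,4) [ray(0,1) blocked at (4,5); ray(-1,0) blocked at (3,4)]
  WN@(4,5): attacks (5,3) (3,3) (2,4)
  WK@(5,3): attacks (5,4) (5,2) (4,3) (4,4) (4,2)
W attacks (2,4): yes

Answer: yes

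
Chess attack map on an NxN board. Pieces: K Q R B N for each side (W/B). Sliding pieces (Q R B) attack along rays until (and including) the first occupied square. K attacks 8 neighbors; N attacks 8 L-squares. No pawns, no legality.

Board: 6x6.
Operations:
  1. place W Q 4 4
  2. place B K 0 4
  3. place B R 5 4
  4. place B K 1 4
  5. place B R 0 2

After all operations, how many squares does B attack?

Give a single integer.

Op 1: place WQ@(4,4)
Op 2: place BK@(0,4)
Op 3: place BR@(5,4)
Op 4: place BK@(1,4)
Op 5: place BR@(0,2)
Per-piece attacks for B:
  BR@(0,2): attacks (0,3) (0,4) (0,1) (0,0) (1,2) (2,2) (3,2) (4,2) (5,2) [ray(0,1) blocked at (0,4)]
  BK@(0,4): attacks (0,5) (0,3) (1,4) (1,5) (1,3)
  BK@(1,4): attacks (1,5) (1,3) (2,4) (0,4) (2,5) (2,3) (0,5) (0,3)
  BR@(5,4): attacks (5,5) (5,3) (5,2) (5,1) (5,0) (4,4) [ray(-1,0) blocked at (4,4)]
Union (21 distinct): (0,0) (0,1) (0,3) (0,4) (0,5) (1,2) (1,3) (1,4) (1,5) (2,2) (2,3) (2,4) (2,5) (3,2) (4,2) (4,4) (5,0) (5,1) (5,2) (5,3) (5,5)

Answer: 21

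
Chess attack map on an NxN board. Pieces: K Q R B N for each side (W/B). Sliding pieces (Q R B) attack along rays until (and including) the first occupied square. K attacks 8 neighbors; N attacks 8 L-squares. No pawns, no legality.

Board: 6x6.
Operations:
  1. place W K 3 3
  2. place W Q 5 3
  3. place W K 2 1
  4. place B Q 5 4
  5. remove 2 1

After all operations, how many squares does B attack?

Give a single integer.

Op 1: place WK@(3,3)
Op 2: place WQ@(5,3)
Op 3: place WK@(2,1)
Op 4: place BQ@(5,4)
Op 5: remove (2,1)
Per-piece attacks for B:
  BQ@(5,4): attacks (5,5) (5,3) (4,4) (3,4) (2,4) (1,4) (0,4) (4,5) (4,3) (3,2) (2,1) (1,0) [ray(0,-1) blocked at (5,3)]
Union (12 distinct): (0,4) (1,0) (1,4) (2,1) (2,4) (3,2) (3,4) (4,3) (4,4) (4,5) (5,3) (5,5)

Answer: 12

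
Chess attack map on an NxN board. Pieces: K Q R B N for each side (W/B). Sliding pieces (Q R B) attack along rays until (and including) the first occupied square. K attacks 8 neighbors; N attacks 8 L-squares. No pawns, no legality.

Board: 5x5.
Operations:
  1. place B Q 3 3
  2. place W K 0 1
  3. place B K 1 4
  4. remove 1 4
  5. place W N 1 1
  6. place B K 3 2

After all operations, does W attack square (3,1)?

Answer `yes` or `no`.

Op 1: place BQ@(3,3)
Op 2: place WK@(0,1)
Op 3: place BK@(1,4)
Op 4: remove (1,4)
Op 5: place WN@(1,1)
Op 6: place BK@(3,2)
Per-piece attacks for W:
  WK@(0,1): attacks (0,2) (0,0) (1,1) (1,2) (1,0)
  WN@(1,1): attacks (2,3) (3,2) (0,3) (3,0)
W attacks (3,1): no

Answer: no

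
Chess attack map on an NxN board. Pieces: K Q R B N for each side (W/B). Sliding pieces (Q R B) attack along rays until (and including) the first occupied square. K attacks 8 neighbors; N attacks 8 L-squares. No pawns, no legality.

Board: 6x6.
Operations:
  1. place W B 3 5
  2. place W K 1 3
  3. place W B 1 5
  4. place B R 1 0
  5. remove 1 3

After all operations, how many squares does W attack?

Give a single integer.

Op 1: place WB@(3,5)
Op 2: place WK@(1,3)
Op 3: place WB@(1,5)
Op 4: place BR@(1,0)
Op 5: remove (1,3)
Per-piece attacks for W:
  WB@(1,5): attacks (2,4) (3,3) (4,2) (5,1) (0,4)
  WB@(3,5): attacks (4,4) (5,3) (2,4) (1,3) (0,2)
Union (9 distinct): (0,2) (0,4) (1,3) (2,4) (3,3) (4,2) (4,4) (5,1) (5,3)

Answer: 9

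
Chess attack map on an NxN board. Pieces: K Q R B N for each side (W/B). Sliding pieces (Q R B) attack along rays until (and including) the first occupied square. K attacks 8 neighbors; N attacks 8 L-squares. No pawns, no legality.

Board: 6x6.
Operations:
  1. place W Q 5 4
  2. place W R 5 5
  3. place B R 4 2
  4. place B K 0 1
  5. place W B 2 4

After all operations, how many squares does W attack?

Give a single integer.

Op 1: place WQ@(5,4)
Op 2: place WR@(5,5)
Op 3: place BR@(4,2)
Op 4: place BK@(0,1)
Op 5: place WB@(2,4)
Per-piece attacks for W:
  WB@(2,4): attacks (3,5) (3,3) (4,2) (1,5) (1,3) (0,2) [ray(1,-1) blocked at (4,2)]
  WQ@(5,4): attacks (5,5) (5,3) (5,2) (5,1) (5,0) (4,4) (3,4) (2,4) (4,5) (4,3) (3,2) (2,1) (1,0) [ray(0,1) blocked at (5,5); ray(-1,0) blocked at (2,4)]
  WR@(5,5): attacks (5,4) (4,5) (3,5) (2,5) (1,5) (0,5) [ray(0,-1) blocked at (5,4)]
Union (22 distinct): (0,2) (0,5) (1,0) (1,3) (1,5) (2,1) (2,4) (2,5) (3,2) (3,3) (3,4) (3,5) (4,2) (4,3) (4,4) (4,5) (5,0) (5,1) (5,2) (5,3) (5,4) (5,5)

Answer: 22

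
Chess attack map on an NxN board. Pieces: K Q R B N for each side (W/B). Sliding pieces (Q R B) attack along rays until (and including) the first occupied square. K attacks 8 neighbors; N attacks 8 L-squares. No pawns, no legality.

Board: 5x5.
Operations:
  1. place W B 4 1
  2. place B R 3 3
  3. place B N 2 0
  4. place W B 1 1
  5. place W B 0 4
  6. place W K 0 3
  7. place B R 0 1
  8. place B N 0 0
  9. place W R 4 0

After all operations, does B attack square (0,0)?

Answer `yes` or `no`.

Answer: yes

Derivation:
Op 1: place WB@(4,1)
Op 2: place BR@(3,3)
Op 3: place BN@(2,0)
Op 4: place WB@(1,1)
Op 5: place WB@(0,4)
Op 6: place WK@(0,3)
Op 7: place BR@(0,1)
Op 8: place BN@(0,0)
Op 9: place WR@(4,0)
Per-piece attacks for B:
  BN@(0,0): attacks (1,2) (2,1)
  BR@(0,1): attacks (0,2) (0,3) (0,0) (1,1) [ray(0,1) blocked at (0,3); ray(0,-1) blocked at (0,0); ray(1,0) blocked at (1,1)]
  BN@(2,0): attacks (3,2) (4,1) (1,2) (0,1)
  BR@(3,3): attacks (3,4) (3,2) (3,1) (3,0) (4,3) (2,3) (1,3) (0,3) [ray(-1,0) blocked at (0,3)]
B attacks (0,0): yes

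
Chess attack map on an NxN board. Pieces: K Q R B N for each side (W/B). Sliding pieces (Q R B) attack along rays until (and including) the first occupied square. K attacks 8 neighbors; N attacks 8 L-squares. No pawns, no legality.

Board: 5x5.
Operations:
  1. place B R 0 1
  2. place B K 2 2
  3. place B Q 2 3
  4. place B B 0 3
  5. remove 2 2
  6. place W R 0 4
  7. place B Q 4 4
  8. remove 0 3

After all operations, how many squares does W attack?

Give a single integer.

Op 1: place BR@(0,1)
Op 2: place BK@(2,2)
Op 3: place BQ@(2,3)
Op 4: place BB@(0,3)
Op 5: remove (2,2)
Op 6: place WR@(0,4)
Op 7: place BQ@(4,4)
Op 8: remove (0,3)
Per-piece attacks for W:
  WR@(0,4): attacks (0,3) (0,2) (0,1) (1,4) (2,4) (3,4) (4,4) [ray(0,-1) blocked at (0,1); ray(1,0) blocked at (4,4)]
Union (7 distinct): (0,1) (0,2) (0,3) (1,4) (2,4) (3,4) (4,4)

Answer: 7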